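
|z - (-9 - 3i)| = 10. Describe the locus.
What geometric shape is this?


|z - z0| = r is a circle with center z0 and radius r.
Center = (-9, -3), radius = 10

Circle with center (-9, -3) and radius 10


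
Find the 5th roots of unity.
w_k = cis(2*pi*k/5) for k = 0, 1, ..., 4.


The 5th roots of unity are cis(360k/5°) for k=0..4
Angle step = 360/5 = 72°
Primitive root: cis(72°)
Primitive root = 0.3090 + 0.9511i

5 roots at angles: 0°, 72°, 144°, 216°, 288°


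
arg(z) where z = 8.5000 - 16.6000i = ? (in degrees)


Re = 8.5, Im = -16.6
arg = atan2(-16.6, 8.5) = -62.8854 degrees

arg(z) = -62.8854 degrees


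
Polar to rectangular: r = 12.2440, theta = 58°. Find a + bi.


a = 12.2440*cos(58°) = 12.2440*0.52992 = 6.4883
b = 12.2440*sin(58°) = 12.2440*0.84805 = 10.3835

6.4883 + 10.3835i


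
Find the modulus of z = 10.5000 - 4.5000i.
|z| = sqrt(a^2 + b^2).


|z| = sqrt(10.5^2 + (-4.5)^2) = sqrt(110.25 + 20.25) = sqrt(130.5) = 11.4237

|z| = 11.4237


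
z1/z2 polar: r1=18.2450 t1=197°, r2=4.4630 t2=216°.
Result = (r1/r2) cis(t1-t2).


r = 18.2450 / 4.4630 = 4.0881
theta = 197° - 216° = -19° = 341° (mod 360)

4.0881 cis(341°)


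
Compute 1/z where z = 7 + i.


|z|^2 = 49+1 = 50
1/z = (7 - 1i)/50

1/z = 0.1400 - 0.0200i


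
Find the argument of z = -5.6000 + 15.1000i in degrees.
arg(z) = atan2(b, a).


Re = -5.6, Im = 15.1
arg = atan2(15.1, -5.6) = 110.3478 degrees

arg(z) = 110.3478 degrees


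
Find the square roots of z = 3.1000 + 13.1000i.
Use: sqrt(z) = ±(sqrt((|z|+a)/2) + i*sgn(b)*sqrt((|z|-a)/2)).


|z| = sqrt(9.61+171.61) = 13.4618
sqrt((|z|+a)/2) = sqrt((13.4618+3.1)/2) = sqrt(8.2809) = 2.8777
sqrt((|z|-a)/2) = sqrt((13.4618-3.1)/2) = sqrt(5.1809) = 2.2762

±(2.8777 + 2.2762i) i.e. 2.8777 + 2.2762i and -2.8777 - 2.2762i


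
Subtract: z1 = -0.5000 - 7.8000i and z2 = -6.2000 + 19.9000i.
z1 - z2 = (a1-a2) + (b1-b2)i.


Real: -0.5 + 6.2 = 5.7
Imag: -7.8 - 19.9 = -27.7

5.7000 - 27.7000i


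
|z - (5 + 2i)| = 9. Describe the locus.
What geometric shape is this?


|z - z0| = r is a circle with center z0 and radius r.
Center = (5, 2), radius = 9

Circle with center (5, 2) and radius 9


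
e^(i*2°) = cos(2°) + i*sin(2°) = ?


cos(2°) = 0.9994
sin(2°) = 0.0349

e^(i*2°) = 0.9994 + 0.0349i


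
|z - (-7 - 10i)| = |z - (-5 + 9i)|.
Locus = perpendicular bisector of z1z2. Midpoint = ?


Equal distances means the locus is the perpendicular bisector of z1 and z2.
Midpoint = ((-7+(-5))/2, (-10+9)/2) = (-6.0000, -0.5000)

Perpendicular bisector through (-6.0000, -0.5000)


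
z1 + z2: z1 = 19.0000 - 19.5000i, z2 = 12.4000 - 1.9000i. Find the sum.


Real: 19 + 12.4 = 31.4
Imag: -19.5 - 1.9 = -21.4

31.4000 - 21.4000i


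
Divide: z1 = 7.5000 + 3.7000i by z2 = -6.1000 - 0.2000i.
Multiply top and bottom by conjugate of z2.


Conjugate of z2 = -6.1000 + 0.2000i
Numerator: (7.5000 + 3.7000i)(-6.1000 + 0.2000i) = -46.4900 - 21.0700i
Denominator: (-6.1)^2 + (-0.2)^2 = 37.25
Result = (-46.4900 - 21.0700i)/37.25

-1.2481 - 0.5656i


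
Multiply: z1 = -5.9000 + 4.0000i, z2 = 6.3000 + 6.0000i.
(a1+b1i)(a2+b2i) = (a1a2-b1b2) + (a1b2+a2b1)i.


Real = -5.9*6.3 - 4*6 = -37.17 - 24 = -61.17
Imag = -5.9*6 + 6.3*4 = -35.4 + 25.2 = -10.2

-61.1700 - 10.2000i


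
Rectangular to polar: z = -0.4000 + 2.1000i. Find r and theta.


r = sqrt(0.16+4.41) = sqrt(4.57) = 2.1378
theta = atan2(2.1, -0.4) = 100.7843 degrees

r = 2.1378, theta = 100.7843 degrees


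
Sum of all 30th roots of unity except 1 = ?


With w = e^(2*pi*i/30), all 30 of the 30th roots of unity w^0 = 1, w, ..., w^(29) sum to 0: 1 + w + ... + w^(29) = (1 - w^30)/(1 - w) = 0 since w^30 = 1, w ≠ 1.
Removing the root 1: w + w^2 + ... + w^(29) = 0 - 1 = -1

Sum = -1


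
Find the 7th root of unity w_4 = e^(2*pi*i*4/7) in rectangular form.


Angle = 360*4/7 = 205.7143°
a = cos(205.7143°) = -0.9010
b = sin(205.7143°) = -0.4339

-0.9010 - 0.4339i


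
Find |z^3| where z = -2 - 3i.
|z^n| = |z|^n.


|z| = sqrt(4+9) = sqrt(13) = 3.6056
|z^3| = |z|^3 = (sqrt(13))^3 = 13*sqrt(13)

|z^3| = 13*sqrt(13) ≈ 46.8722


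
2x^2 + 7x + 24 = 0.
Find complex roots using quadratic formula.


disc = 7^2 - 4*2*24 = 49 - 192 = -143
sqrt(|disc|) = sqrt(143) = 11.9583
Real part = -7/(2*2) = -1.7500
Imag part = 11.9583/(2*2) = 2.9896

-1.7500 ± 2.9896i


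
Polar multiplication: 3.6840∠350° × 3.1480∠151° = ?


r = 3.6840 * 3.1480 = 11.5972
theta = 350° + 151° = 501° = 141° (mod 360)

11.5972 cis(141°)


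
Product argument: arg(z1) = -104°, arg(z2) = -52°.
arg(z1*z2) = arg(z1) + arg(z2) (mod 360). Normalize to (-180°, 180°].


arg(z1*z2) = -104° - 52° = -156°
Normalized to (-180°, 180°]: -156°

-156°


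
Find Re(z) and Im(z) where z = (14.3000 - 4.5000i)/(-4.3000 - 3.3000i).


Multiply by conjugate: (14.3000 - 4.5000i)(-4.3000 + 3.3000i) / ((-4.3)^2 + (-3.3)^2)
Numerator real = 14.3*(-4.3) - (4.5)*(-3.3) = -46.64
Numerator imag = -4.5*(-4.3) - 14.3*(-3.3) = 66.54
Denominator = 29.38
Re(z) = -46.64/29.38 = -1.5875
Im(z) = 66.54/29.38 = 2.2648

Re(z) = -1.5875, Im(z) = 2.2648


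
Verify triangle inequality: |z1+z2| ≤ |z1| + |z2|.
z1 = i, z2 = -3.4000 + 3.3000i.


|z1| = sqrt(0^2 + 1^2) = sqrt(1) = 1.0000
|z2| = sqrt((-3.4)^2 + 3.3^2) = sqrt(22.45) = 4.7381
z1+z2 = -3.4000 + 4.3000i
|z1+z2| = sqrt(30.05) = 5.4818
|z1|+|z2| = 1.0000 + 4.7381 = 5.7381

|z1+z2| = 5.4818 ≤ |z1|+|z2| = 5.7381 (verified)


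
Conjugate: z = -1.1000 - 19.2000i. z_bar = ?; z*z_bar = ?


z_bar = -1.1000 + 19.2000i
z*z_bar = (-1.1)^2 + (-19.2)^2 = 1.21 + 368.64 = 369.85

z_bar = -1.1000 + 19.2000i, z*z_bar = 369.85


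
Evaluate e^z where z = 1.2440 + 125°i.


e^1.2440 = 3.4695
cos(125°) = -0.57358
sin(125°) = 0.81915
Real = 3.4695*(-0.57358) = -1.9900
Imag = 3.4695*0.81915 = 2.8420

-1.9900 + 2.8420i


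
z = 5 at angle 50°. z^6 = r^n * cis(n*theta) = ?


r^6 = 5^6 = 15625
n*theta = 6*50° = 300° = 300° (mod 360)
a = 15625*cos(300°) = 7812.5000
b = 15625*sin(300°) = -13531.6469

15625 cis(300°) = 7812.5000 - 13531.6469i


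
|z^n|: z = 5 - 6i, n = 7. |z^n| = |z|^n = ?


|z| = sqrt(25+36) = sqrt(61) = 7.8102
|z^7| = |z|^7 = (sqrt(61))^7 = 61^3 * sqrt(61) = 226981*sqrt(61)

|z^7| = 226981*sqrt(61) ≈ 1772778.2817


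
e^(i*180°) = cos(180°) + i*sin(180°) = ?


cos(180°) = -1.0000
sin(180°) = 0

e^(i*180°) = -1.0000 + 0i


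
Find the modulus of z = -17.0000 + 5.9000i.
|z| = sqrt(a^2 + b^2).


|z| = sqrt((-17)^2 + 5.9^2) = sqrt(289 + 34.81) = sqrt(323.81) = 17.9947

|z| = 17.9947


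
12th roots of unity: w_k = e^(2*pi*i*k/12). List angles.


The 12th roots of unity are cis(360k/12°) for k=0..11
Angle step = 360/12 = 30°
Primitive root: cis(30°)
Primitive root = 0.8660 + 0.5000i

12 roots at angles: 0°, 30°, 60°, 90°, 120°, 150°, 180°, 210°, 240°, 270°, 300°, 330°


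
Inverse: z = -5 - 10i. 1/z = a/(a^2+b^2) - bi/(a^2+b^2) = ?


|z|^2 = 25+100 = 125
1/z = (-5 + 10i)/125

1/z = -0.0400 + 0.0800i


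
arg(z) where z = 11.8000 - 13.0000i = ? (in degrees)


Re = 11.8, Im = -13
arg = atan2(-13, 11.8) = -47.7702 degrees

arg(z) = -47.7702 degrees


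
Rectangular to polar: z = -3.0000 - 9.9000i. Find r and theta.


r = sqrt(9+98.01) = sqrt(107.01) = 10.3446
theta = atan2(-9.9, -3) = -106.8584 degrees

r = 10.3446, theta = -106.8584 degrees


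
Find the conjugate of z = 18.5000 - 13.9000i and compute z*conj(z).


z_bar = 18.5000 + 13.9000i
z*z_bar = 18.5^2 + (-13.9)^2 = 342.25 + 193.21 = 535.46

z_bar = 18.5000 + 13.9000i, z*z_bar = 535.46


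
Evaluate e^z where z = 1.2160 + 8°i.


e^1.2160 = 3.37367
cos(8°) = 0.99027
sin(8°) = 0.13917
Real = 3.37367*0.99027 = 3.3408
Imag = 3.37367*0.13917 = 0.4695

3.3408 + 0.4695i


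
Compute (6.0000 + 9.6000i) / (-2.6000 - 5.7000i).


Conjugate of z2 = -2.6000 + 5.7000i
Numerator: (6.0000 + 9.6000i)(-2.6000 + 5.7000i) = -70.3200 + 9.2400i
Denominator: (-2.6)^2 + (-5.7)^2 = 39.25
Result = (-70.3200 + 9.2400i)/39.25

-1.7916 + 0.2354i


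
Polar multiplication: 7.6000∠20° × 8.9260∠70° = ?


r = 7.6000 * 8.9260 = 67.8376
theta = 20° + 70° = 90° = 90° (mod 360)

67.8376 cis(90°)


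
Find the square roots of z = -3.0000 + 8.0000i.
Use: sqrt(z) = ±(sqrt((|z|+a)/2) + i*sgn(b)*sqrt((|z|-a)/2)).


|z| = sqrt(9+64) = 8.5440
sqrt((|z|+a)/2) = sqrt((8.5440+(-3))/2) = sqrt(2.7720) = 1.6649
sqrt((|z|-a)/2) = sqrt((8.5440-(-3))/2) = sqrt(5.7720) = 2.4025

±(1.6649 + 2.4025i) i.e. 1.6649 + 2.4025i and -1.6649 - 2.4025i


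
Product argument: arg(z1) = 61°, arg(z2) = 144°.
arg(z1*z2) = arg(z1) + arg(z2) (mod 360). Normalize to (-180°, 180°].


arg(z1*z2) = 61° + 144° = 205°
Normalized to (-180°, 180°]: -155°

-155°


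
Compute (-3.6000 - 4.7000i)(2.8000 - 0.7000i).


Real = -3.6*2.8 - (-4.7)*(-0.7) = -10.08 - 3.29 = -13.37
Imag = -3.6*(-0.7) + 2.8*(-4.7) = 2.52 - (13.16) = -10.64

-13.3700 - 10.6400i


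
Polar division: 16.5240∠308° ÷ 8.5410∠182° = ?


r = 16.5240 / 8.5410 = 1.9347
theta = 308° - 182° = 126° = 126° (mod 360)

1.9347 cis(126°)


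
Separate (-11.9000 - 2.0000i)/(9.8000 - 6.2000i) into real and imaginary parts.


Multiply by conjugate: (-11.9000 - 2.0000i)(9.8000 + 6.2000i) / (9.8^2 + (-6.2)^2)
Numerator real = -11.9*9.8 - (2)*(-6.2) = -104.22
Numerator imag = -2*9.8 - (-11.9)*(-6.2) = -93.38
Denominator = 134.48
Re(z) = -104.22/134.48 = -0.7750
Im(z) = -93.38/134.48 = -0.6944

Re(z) = -0.7750, Im(z) = -0.6944


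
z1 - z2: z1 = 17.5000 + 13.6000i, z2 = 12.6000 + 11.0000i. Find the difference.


Real: 17.5 - 12.6 = 4.9
Imag: 13.6 - 11 = 2.6

4.9000 + 2.6000i


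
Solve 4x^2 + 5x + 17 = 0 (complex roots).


disc = 5^2 - 4*4*17 = 25 - 272 = -247
sqrt(|disc|) = sqrt(247) = 15.7162
Real part = -5/(2*4) = -0.6250
Imag part = 15.7162/(2*4) = 1.9645

-0.6250 ± 1.9645i


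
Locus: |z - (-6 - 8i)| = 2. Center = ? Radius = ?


|z - z0| = r is a circle with center z0 and radius r.
Center = (-6, -8), radius = 2

Circle with center (-6, -8) and radius 2


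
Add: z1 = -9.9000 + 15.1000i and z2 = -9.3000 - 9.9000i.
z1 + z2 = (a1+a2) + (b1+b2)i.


Real: -9.9 - 9.3 = -19.2
Imag: 15.1 - 9.9 = 5.2

-19.2000 + 5.2000i


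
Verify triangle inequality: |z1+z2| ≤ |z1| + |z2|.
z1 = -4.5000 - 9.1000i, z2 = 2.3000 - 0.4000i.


|z1| = sqrt((-4.5)^2 + (-9.1)^2) = sqrt(103.06) = 10.1518
|z2| = sqrt(2.3^2 + (-0.4)^2) = sqrt(5.45) = 2.3345
z1+z2 = -2.2000 - 9.5000i
|z1+z2| = sqrt(95.09) = 9.7514
|z1|+|z2| = 10.1518 + 2.3345 = 12.4863

|z1+z2| = 9.7514 ≤ |z1|+|z2| = 12.4863 (verified)


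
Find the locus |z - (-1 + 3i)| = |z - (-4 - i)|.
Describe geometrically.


Equal distances means the locus is the perpendicular bisector of z1 and z2.
Midpoint = ((-1+(-4))/2, (3+(-1))/2) = (-2.5000, 1.0000)

Perpendicular bisector through (-2.5000, 1.0000)


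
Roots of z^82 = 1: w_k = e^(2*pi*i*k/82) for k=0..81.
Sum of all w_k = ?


The sum of all 82th roots of unity is 0.
Geometric series: (1 - w^82)/(1 - w) = (1-1)/(1-w) = 0 since w^82 = 1, w ≠ 1.
Alternatively: coefficient of z^81 in z^82 - 1 is 0.

0


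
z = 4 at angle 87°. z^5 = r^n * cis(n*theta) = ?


r^5 = 4^5 = 1024
n*theta = 5*87° = 435° = 75° (mod 360)
a = 1024*cos(75°) = 265.0307
b = 1024*sin(75°) = 989.1080

1024 cis(75°) = 265.0307 + 989.1080i


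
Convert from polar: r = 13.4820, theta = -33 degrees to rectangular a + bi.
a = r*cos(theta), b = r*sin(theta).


a = 13.4820*cos(-33°) = 13.4820*0.838671 = 11.3070
b = 13.4820*sin(-33°) = 13.4820*(-0.54464) = -7.3428

11.3070 - 7.3428i


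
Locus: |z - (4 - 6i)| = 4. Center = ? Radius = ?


|z - z0| = r is a circle with center z0 and radius r.
Center = (4, -6), radius = 4

Circle with center (4, -6) and radius 4


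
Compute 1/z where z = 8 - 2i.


|z|^2 = 64+4 = 68
1/z = (8 + 2i)/68

1/z = 0.1176 + 0.0294i


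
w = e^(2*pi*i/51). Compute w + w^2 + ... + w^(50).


With w = e^(2*pi*i/51), all 51 of the 51th roots of unity w^0 = 1, w, ..., w^(50) sum to 0: 1 + w + ... + w^(50) = (1 - w^51)/(1 - w) = 0 since w^51 = 1, w ≠ 1.
Removing the root 1: w + w^2 + ... + w^(50) = 0 - 1 = -1

Sum = -1


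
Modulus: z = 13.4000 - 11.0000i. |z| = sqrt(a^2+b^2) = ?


|z| = sqrt(13.4^2 + (-11)^2) = sqrt(179.56 + 121) = sqrt(300.56) = 17.3367

|z| = 17.3367


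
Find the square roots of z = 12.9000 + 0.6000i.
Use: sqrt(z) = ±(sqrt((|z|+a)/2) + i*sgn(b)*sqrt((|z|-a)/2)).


|z| = sqrt(166.41+0.36) = 12.9139
sqrt((|z|+a)/2) = sqrt((12.9139+12.9)/2) = sqrt(12.9070) = 3.5926
sqrt((|z|-a)/2) = sqrt((12.9139-12.9)/2) = sqrt(0.0070) = 0.0835

±(3.5926 + 0.0835i) i.e. 3.5926 + 0.0835i and -3.5926 - 0.0835i


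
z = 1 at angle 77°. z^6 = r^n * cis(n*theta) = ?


r^6 = 1^6 = 1
n*theta = 6*77° = 462° = 102° (mod 360)
a = 1*cos(102°) = -0.2079
b = 1*sin(102°) = 0.9781

1 cis(102°) = -0.2079 + 0.9781i


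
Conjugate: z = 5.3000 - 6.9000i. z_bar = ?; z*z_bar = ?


z_bar = 5.3000 + 6.9000i
z*z_bar = 5.3^2 + (-6.9)^2 = 28.09 + 47.61 = 75.7

z_bar = 5.3000 + 6.9000i, z*z_bar = 75.7


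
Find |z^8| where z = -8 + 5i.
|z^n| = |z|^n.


|z| = sqrt(64+25) = sqrt(89) = 9.4340
|z^8| = |z|^8 = (sqrt(89))^8 = 89^4 = 62742241

|z^8| = 62742241


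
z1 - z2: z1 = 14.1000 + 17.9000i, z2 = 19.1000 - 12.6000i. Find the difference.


Real: 14.1 - 19.1 = -5
Imag: 17.9 + 12.6 = 30.5

-5.0000 + 30.5000i


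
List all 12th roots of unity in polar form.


The 12th roots of unity are cis(360k/12°) for k=0..11
Angle step = 360/12 = 30°
Primitive root: cis(30°)
Primitive root = 0.8660 + 0.5000i

12 roots at angles: 0°, 30°, 60°, 90°, 120°, 150°, 180°, 210°, 240°, 270°, 300°, 330°


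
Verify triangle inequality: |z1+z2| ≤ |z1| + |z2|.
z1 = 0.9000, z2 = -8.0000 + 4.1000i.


|z1| = sqrt(0.9^2 + 0^2) = sqrt(0.81) = 0.9000
|z2| = sqrt((-8)^2 + 4.1^2) = sqrt(80.81) = 8.9894
z1+z2 = -7.1000 + 4.1000i
|z1+z2| = sqrt(67.22) = 8.1988
|z1|+|z2| = 0.9000 + 8.9894 = 9.8894

|z1+z2| = 8.1988 ≤ |z1|+|z2| = 9.8894 (verified)


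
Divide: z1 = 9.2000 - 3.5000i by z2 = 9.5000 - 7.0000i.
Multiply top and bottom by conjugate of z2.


Conjugate of z2 = 9.5000 + 7.0000i
Numerator: (9.2000 - 3.5000i)(9.5000 + 7.0000i) = 111.9000 + 31.1500i
Denominator: 9.5^2 + (-7)^2 = 139.25
Result = (111.9000 + 31.1500i)/139.25

0.8036 + 0.2237i


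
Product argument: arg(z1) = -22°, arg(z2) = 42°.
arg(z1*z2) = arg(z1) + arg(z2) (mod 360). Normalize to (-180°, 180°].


arg(z1*z2) = -22° + 42° = 20°
Normalized to (-180°, 180°]: 20°

20°


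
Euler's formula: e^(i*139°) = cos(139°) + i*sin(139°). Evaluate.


cos(139°) = -0.7547
sin(139°) = 0.6561

e^(i*139°) = -0.7547 + 0.6561i


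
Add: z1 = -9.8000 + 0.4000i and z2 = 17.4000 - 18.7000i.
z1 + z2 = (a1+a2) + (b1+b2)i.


Real: -9.8 + 17.4 = 7.6
Imag: 0.4 - 18.7 = -18.3

7.6000 - 18.3000i


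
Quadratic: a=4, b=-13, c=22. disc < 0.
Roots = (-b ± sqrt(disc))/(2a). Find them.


disc = (-13)^2 - 4*4*22 = 169 - 352 = -183
sqrt(|disc|) = sqrt(183) = 13.5277
Real part = 13/(2*4) = 1.6250
Imag part = 13.5277/(2*4) = 1.6910

1.6250 ± 1.6910i


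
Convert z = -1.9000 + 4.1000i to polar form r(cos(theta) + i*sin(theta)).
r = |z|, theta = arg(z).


r = sqrt(3.61+16.81) = sqrt(20.42) = 4.5188
theta = atan2(4.1, -1.9) = 114.8637 degrees

r = 4.5188, theta = 114.8637 degrees


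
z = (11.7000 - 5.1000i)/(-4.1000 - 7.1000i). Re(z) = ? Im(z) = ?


Multiply by conjugate: (11.7000 - 5.1000i)(-4.1000 + 7.1000i) / ((-4.1)^2 + (-7.1)^2)
Numerator real = 11.7*(-4.1) - (5.1)*(-7.1) = -11.76
Numerator imag = -5.1*(-4.1) - 11.7*(-7.1) = 103.98
Denominator = 67.22
Re(z) = -11.76/67.22 = -0.1749
Im(z) = 103.98/67.22 = 1.5469

Re(z) = -0.1749, Im(z) = 1.5469


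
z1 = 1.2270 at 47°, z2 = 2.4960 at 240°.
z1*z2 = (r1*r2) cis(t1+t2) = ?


r = 1.2270 * 2.4960 = 3.0626
theta = 47° + 240° = 287° = 287° (mod 360)

3.0626 cis(287°)


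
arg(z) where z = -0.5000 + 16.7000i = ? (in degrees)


Re = -0.5, Im = 16.7
arg = atan2(16.7, -0.5) = 91.7149 degrees

arg(z) = 91.7149 degrees


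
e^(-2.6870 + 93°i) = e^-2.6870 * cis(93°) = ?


e^-2.6870 = 0.0681
cos(93°) = -0.0523
sin(93°) = 0.9986
Real = 0.0681*(-0.0523) = -0.0036
Imag = 0.0681*0.9986 = 0.0680

-0.0036 + 0.0680i


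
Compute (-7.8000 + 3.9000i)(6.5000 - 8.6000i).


Real = -7.8*6.5 - 3.9*(-8.6) = -50.7 - (-33.54) = -17.16
Imag = -7.8*(-8.6) + 6.5*3.9 = 67.08 + 25.35 = 92.43

-17.1600 + 92.4300i


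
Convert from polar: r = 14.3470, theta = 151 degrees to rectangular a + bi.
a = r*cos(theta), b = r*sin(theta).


a = 14.3470*cos(151°) = 14.3470*(-0.87462) = -12.5482
b = 14.3470*sin(151°) = 14.3470*0.48481 = 6.9556

-12.5482 + 6.9556i


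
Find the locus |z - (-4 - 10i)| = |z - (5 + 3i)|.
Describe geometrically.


Equal distances means the locus is the perpendicular bisector of z1 and z2.
Midpoint = ((-4+5)/2, (-10+3)/2) = (0.5000, -3.5000)

Perpendicular bisector through (0.5000, -3.5000)


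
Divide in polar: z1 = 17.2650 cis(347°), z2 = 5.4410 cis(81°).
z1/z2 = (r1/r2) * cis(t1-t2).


r = 17.2650 / 5.4410 = 3.1731
theta = 347° - 81° = 266° = 266° (mod 360)

3.1731 cis(266°)


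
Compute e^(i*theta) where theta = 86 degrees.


cos(86°) = 0.0698
sin(86°) = 0.9976

e^(i*86°) = 0.0698 + 0.9976i


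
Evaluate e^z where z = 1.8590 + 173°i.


e^1.8590 = 6.4173
cos(173°) = -0.99255
sin(173°) = 0.12187
Real = 6.4173*(-0.99255) = -6.3695
Imag = 6.4173*0.12187 = 0.7821

-6.3695 + 0.7821i


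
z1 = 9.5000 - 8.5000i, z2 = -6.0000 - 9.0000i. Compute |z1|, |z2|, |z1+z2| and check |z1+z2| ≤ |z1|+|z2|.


|z1| = sqrt(9.5^2 + (-8.5)^2) = sqrt(162.5) = 12.7475
|z2| = sqrt((-6)^2 + (-9)^2) = sqrt(117) = 10.8167
z1+z2 = 3.5000 - 17.5000i
|z1+z2| = sqrt(318.5) = 17.8466
|z1|+|z2| = 12.7475 + 10.8167 = 23.5642

|z1+z2| = 17.8466 ≤ |z1|+|z2| = 23.5642 (verified)


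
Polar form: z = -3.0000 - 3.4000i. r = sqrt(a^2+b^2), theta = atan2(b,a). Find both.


r = sqrt(9+11.56) = sqrt(20.56) = 4.5343
theta = atan2(-3.4, -3) = -131.4237 degrees

r = 4.5343, theta = -131.4237 degrees


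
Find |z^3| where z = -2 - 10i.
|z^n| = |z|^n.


|z| = sqrt(4+100) = sqrt(104) = 10.1980
|z^3| = |z|^3 = (sqrt(104))^3 = 104*sqrt(104)

|z^3| = 104*sqrt(104) ≈ 1060.5961


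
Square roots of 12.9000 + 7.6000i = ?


|z| = sqrt(166.41+57.76) = 14.9723
sqrt((|z|+a)/2) = sqrt((14.9723+12.9)/2) = sqrt(13.9362) = 3.7331
sqrt((|z|-a)/2) = sqrt((14.9723-12.9)/2) = sqrt(1.0362) = 1.0179

±(3.7331 + 1.0179i) i.e. 3.7331 + 1.0179i and -3.7331 - 1.0179i


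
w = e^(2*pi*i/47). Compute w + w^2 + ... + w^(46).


With w = e^(2*pi*i/47), all 47 of the 47th roots of unity w^0 = 1, w, ..., w^(46) sum to 0: 1 + w + ... + w^(46) = (1 - w^47)/(1 - w) = 0 since w^47 = 1, w ≠ 1.
Removing the root 1: w + w^2 + ... + w^(46) = 0 - 1 = -1

Sum = -1


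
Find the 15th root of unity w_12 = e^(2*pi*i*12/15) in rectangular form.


Angle = 360*12/15 = 288°
a = cos(288°) = 0.3090
b = sin(288°) = -0.9511

0.3090 - 0.9511i


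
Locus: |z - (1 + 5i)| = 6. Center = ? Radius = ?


|z - z0| = r is a circle with center z0 and radius r.
Center = (1, 5), radius = 6

Circle with center (1, 5) and radius 6


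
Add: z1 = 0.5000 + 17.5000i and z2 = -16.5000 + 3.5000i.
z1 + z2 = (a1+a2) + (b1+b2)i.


Real: 0.5 - 16.5 = -16
Imag: 17.5 + 3.5 = 21

-16.0000 + 21.0000i


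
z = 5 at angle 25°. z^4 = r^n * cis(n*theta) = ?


r^4 = 5^4 = 625
n*theta = 4*25° = 100° = 100° (mod 360)
a = 625*cos(100°) = -108.5301
b = 625*sin(100°) = 615.5048

625 cis(100°) = -108.5301 + 615.5048i


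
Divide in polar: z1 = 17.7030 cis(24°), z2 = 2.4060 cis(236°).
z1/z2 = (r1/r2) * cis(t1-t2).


r = 17.7030 / 2.4060 = 7.3579
theta = 24° - 236° = -212° = 148° (mod 360)

7.3579 cis(148°)


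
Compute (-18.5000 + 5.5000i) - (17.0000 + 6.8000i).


Real: -18.5 - 17 = -35.5
Imag: 5.5 - 6.8 = -1.3

-35.5000 - 1.3000i


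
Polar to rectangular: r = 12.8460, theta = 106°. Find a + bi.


a = 12.8460*cos(106°) = 12.8460*(-0.275637) = -3.5408
b = 12.8460*sin(106°) = 12.8460*0.961262 = 12.3484

-3.5408 + 12.3484i


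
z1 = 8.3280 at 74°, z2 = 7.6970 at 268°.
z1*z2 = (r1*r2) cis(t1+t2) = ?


r = 8.3280 * 7.6970 = 64.1006
theta = 74° + 268° = 342° = 342° (mod 360)

64.1006 cis(342°)


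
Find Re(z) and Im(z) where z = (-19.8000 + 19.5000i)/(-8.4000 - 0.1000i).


Multiply by conjugate: (-19.8000 + 19.5000i)(-8.4000 + 0.1000i) / ((-8.4)^2 + (-0.1)^2)
Numerator real = -19.8*(-8.4) + 19.5*(-0.1) = 164.37
Numerator imag = 19.5*(-8.4) - (-19.8)*(-0.1) = -165.78
Denominator = 70.57
Re(z) = 164.37/70.57 = 2.3292
Im(z) = -165.78/70.57 = -2.3492

Re(z) = 2.3292, Im(z) = -2.3492


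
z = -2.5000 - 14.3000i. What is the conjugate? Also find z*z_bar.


z_bar = -2.5000 + 14.3000i
z*z_bar = (-2.5)^2 + (-14.3)^2 = 6.25 + 204.49 = 210.74

z_bar = -2.5000 + 14.3000i, z*z_bar = 210.74


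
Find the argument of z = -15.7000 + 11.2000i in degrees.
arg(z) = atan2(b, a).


Re = -15.7, Im = 11.2
arg = atan2(11.2, -15.7) = 144.4969 degrees

arg(z) = 144.4969 degrees


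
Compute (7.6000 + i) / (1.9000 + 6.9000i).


Conjugate of z2 = 1.9000 - 6.9000i
Numerator: (7.6000 + i)(1.9000 - 6.9000i) = 21.3400 - 50.5400i
Denominator: 1.9^2 + 6.9^2 = 51.22
Result = (21.3400 - 50.5400i)/51.22

0.4166 - 0.9867i


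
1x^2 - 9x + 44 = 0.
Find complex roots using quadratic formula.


disc = (-9)^2 - 4*1*44 = 81 - 176 = -95
sqrt(|disc|) = sqrt(95) = 9.7468
Real part = 9/(2*1) = 4.5000
Imag part = 9.7468/(2*1) = 4.8734

4.5000 ± 4.8734i


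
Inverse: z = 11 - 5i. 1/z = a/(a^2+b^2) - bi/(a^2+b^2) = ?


|z|^2 = 121+25 = 146
1/z = (11 + 5i)/146

1/z = 0.0753 + 0.0342i


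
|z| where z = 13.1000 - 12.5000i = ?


|z| = sqrt(13.1^2 + (-12.5)^2) = sqrt(171.61 + 156.25) = sqrt(327.86) = 18.1069

|z| = 18.1069


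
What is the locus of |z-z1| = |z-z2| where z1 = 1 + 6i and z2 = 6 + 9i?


Equal distances means the locus is the perpendicular bisector of z1 and z2.
Midpoint = ((1+6)/2, (6+9)/2) = (3.5000, 7.5000)

Perpendicular bisector through (3.5000, 7.5000)


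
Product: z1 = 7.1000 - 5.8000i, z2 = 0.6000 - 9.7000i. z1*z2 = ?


Real = 7.1*0.6 - (-5.8)*(-9.7) = 4.26 - 56.26 = -52
Imag = 7.1*(-9.7) + 0.6*(-5.8) = -68.87 - (3.48) = -72.35

-52.0000 - 72.3500i


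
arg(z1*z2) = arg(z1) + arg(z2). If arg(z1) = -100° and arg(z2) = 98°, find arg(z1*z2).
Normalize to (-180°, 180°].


arg(z1*z2) = -100° + 98° = -2°
Normalized to (-180°, 180°]: -2°

-2°


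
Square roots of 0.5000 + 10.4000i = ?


|z| = sqrt(0.25+108.16) = 10.4120
sqrt((|z|+a)/2) = sqrt((10.4120+0.5)/2) = sqrt(5.4560) = 2.3358
sqrt((|z|-a)/2) = sqrt((10.4120-0.5)/2) = sqrt(4.9560) = 2.2262

±(2.3358 + 2.2262i) i.e. 2.3358 + 2.2262i and -2.3358 - 2.2262i


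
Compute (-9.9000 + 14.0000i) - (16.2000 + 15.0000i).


Real: -9.9 - 16.2 = -26.1
Imag: 14 - 15 = -1

-26.1000 - i


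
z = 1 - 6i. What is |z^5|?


|z| = sqrt(1+36) = sqrt(37) = 6.0828
|z^5| = |z|^5 = (sqrt(37))^5 = 37^2 * sqrt(37) = 1369*sqrt(37)

|z^5| = 1369*sqrt(37) ≈ 8327.3019


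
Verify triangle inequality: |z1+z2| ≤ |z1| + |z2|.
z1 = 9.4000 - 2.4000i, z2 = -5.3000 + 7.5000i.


|z1| = sqrt(9.4^2 + (-2.4)^2) = sqrt(94.12) = 9.7015
|z2| = sqrt((-5.3)^2 + 7.5^2) = sqrt(84.34) = 9.1837
z1+z2 = 4.1000 + 5.1000i
|z1+z2| = sqrt(42.82) = 6.5437
|z1|+|z2| = 9.7015 + 9.1837 = 18.8852

|z1+z2| = 6.5437 ≤ |z1|+|z2| = 18.8852 (verified)


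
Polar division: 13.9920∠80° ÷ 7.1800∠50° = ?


r = 13.9920 / 7.1800 = 1.9487
theta = 80° - 50° = 30° = 30° (mod 360)

1.9487 cis(30°)


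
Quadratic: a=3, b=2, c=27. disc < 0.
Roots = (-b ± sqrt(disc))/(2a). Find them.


disc = 2^2 - 4*3*27 = 4 - 324 = -320
sqrt(|disc|) = sqrt(320) = 17.8885
Real part = -2/(2*3) = -0.3333
Imag part = 17.8885/(2*3) = 2.9814

-0.3333 ± 2.9814i


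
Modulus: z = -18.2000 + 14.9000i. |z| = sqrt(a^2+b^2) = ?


|z| = sqrt((-18.2)^2 + 14.9^2) = sqrt(331.24 + 222.01) = sqrt(553.25) = 23.5213

|z| = 23.5213


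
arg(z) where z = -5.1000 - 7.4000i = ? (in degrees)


Re = -5.1, Im = -7.4
arg = atan2(-7.4, -5.1) = -124.5742 degrees

arg(z) = -124.5742 degrees


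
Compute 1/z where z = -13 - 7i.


|z|^2 = 169+49 = 218
1/z = (-13 + 7i)/218

1/z = -0.0596 + 0.0321i


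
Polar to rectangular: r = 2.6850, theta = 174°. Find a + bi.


a = 2.6850*cos(174°) = 2.6850*(-0.99452) = -2.6703
b = 2.6850*sin(174°) = 2.6850*0.10453 = 0.2807

-2.6703 + 0.2807i


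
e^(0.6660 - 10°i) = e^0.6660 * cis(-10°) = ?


e^0.6660 = 1.94644
cos(-10°) = 0.9848
sin(-10°) = -0.17365
Real = 1.94644*0.9848 = 1.9169
Imag = 1.94644*(-0.17365) = -0.3380

1.9169 - 0.3380i


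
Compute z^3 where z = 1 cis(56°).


r^3 = 1^3 = 1
n*theta = 3*56° = 168° = 168° (mod 360)
a = 1*cos(168°) = -0.9781
b = 1*sin(168°) = 0.2079

1 cis(168°) = -0.9781 + 0.2079i


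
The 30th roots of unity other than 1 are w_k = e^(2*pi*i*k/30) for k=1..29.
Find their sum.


With w = e^(2*pi*i/30), all 30 of the 30th roots of unity w^0 = 1, w, ..., w^(29) sum to 0: 1 + w + ... + w^(29) = (1 - w^30)/(1 - w) = 0 since w^30 = 1, w ≠ 1.
Removing the root 1: w + w^2 + ... + w^(29) = 0 - 1 = -1

Sum = -1


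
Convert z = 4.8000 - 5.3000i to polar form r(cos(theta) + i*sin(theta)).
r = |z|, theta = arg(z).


r = sqrt(23.04+28.09) = sqrt(51.13) = 7.1505
theta = atan2(-5.3, 4.8) = -47.8341 degrees

r = 7.1505, theta = -47.8341 degrees


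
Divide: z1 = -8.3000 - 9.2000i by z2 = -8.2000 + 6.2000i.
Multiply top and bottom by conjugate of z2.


Conjugate of z2 = -8.2000 - 6.2000i
Numerator: (-8.3000 - 9.2000i)(-8.2000 - 6.2000i) = 11.0200 + 126.9000i
Denominator: (-8.2)^2 + 6.2^2 = 105.68
Result = (11.0200 + 126.9000i)/105.68

0.1043 + 1.2008i


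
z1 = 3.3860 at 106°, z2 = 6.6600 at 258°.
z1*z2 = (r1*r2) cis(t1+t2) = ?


r = 3.3860 * 6.6600 = 22.5508
theta = 106° + 258° = 364° = 4° (mod 360)

22.5508 cis(4°)


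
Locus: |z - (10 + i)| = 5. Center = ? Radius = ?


|z - z0| = r is a circle with center z0 and radius r.
Center = (10, 1), radius = 5

Circle with center (10, 1) and radius 5


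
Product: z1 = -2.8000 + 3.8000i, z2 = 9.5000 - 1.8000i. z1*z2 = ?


Real = -2.8*9.5 - 3.8*(-1.8) = -26.6 - (-6.84) = -19.76
Imag = -2.8*(-1.8) + 9.5*3.8 = 5.04 + 36.1 = 41.14

-19.7600 + 41.1400i


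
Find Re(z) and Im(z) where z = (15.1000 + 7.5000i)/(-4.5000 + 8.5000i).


Multiply by conjugate: (15.1000 + 7.5000i)(-4.5000 - 8.5000i) / ((-4.5)^2 + 8.5^2)
Numerator real = 15.1*(-4.5) + 7.5*8.5 = -4.2
Numerator imag = 7.5*(-4.5) - 15.1*8.5 = -162.1
Denominator = 92.5
Re(z) = -4.2/92.5 = -0.0454
Im(z) = -162.1/92.5 = -1.7524

Re(z) = -0.0454, Im(z) = -1.7524


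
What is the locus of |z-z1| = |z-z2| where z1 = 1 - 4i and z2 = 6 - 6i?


Equal distances means the locus is the perpendicular bisector of z1 and z2.
Midpoint = ((1+6)/2, (-4+(-6))/2) = (3.5000, -5.0000)

Perpendicular bisector through (3.5000, -5.0000)


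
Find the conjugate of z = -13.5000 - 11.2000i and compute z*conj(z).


z_bar = -13.5000 + 11.2000i
z*z_bar = (-13.5)^2 + (-11.2)^2 = 182.25 + 125.44 = 307.69

z_bar = -13.5000 + 11.2000i, z*z_bar = 307.69


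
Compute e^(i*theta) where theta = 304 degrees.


cos(304°) = 0.5592
sin(304°) = -0.8290

e^(i*304°) = 0.5592 - 0.8290i


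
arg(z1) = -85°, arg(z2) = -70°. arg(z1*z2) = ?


arg(z1*z2) = -85° - 70° = -155°
Normalized to (-180°, 180°]: -155°

-155°


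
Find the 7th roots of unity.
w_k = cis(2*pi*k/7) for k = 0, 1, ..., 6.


The 7th roots of unity are cis(360k/7°) for k=0..6
Angle step = 360/7 = 51.4286°
Primitive root: cis(51.4286°)
Primitive root = 0.6235 + 0.7818i

7 roots at angles: 0°, 51.4286°, 102.8571°, 154.2857°, 205.7143°, 257.1429°, 308.5714°


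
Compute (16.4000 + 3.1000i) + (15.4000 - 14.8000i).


Real: 16.4 + 15.4 = 31.8
Imag: 3.1 - 14.8 = -11.7

31.8000 - 11.7000i


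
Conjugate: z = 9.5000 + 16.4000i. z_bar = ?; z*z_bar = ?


z_bar = 9.5000 - 16.4000i
z*z_bar = 9.5^2 + 16.4^2 = 90.25 + 268.96 = 359.21

z_bar = 9.5000 - 16.4000i, z*z_bar = 359.21


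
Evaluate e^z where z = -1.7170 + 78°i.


e^-1.7170 = 0.1796
cos(78°) = 0.2079
sin(78°) = 0.9781
Real = 0.1796*0.2079 = 0.0373
Imag = 0.1796*0.9781 = 0.1757

0.0373 + 0.1757i


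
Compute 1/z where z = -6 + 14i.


|z|^2 = 36+196 = 232
1/z = (-6 - 14i)/232

1/z = -0.0259 - 0.0603i


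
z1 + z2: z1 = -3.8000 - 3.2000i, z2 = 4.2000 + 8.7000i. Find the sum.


Real: -3.8 + 4.2 = 0.4
Imag: -3.2 + 8.7 = 5.5

0.4000 + 5.5000i


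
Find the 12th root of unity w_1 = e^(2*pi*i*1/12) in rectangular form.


Angle = 360*1/12 = 30°
a = cos(30°) = 0.8660
b = sin(30°) = 0.5000

0.8660 + 0.5000i


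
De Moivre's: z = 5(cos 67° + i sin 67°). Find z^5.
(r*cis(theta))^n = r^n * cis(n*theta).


r^5 = 5^5 = 3125
n*theta = 5*67° = 335° = 335° (mod 360)
a = 3125*cos(335°) = 2832.2118
b = 3125*sin(335°) = -1320.6821

3125 cis(335°) = 2832.2118 - 1320.6821i


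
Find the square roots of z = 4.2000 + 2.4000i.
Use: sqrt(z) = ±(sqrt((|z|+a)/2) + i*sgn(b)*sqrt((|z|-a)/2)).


|z| = sqrt(17.64+5.76) = 4.8374
sqrt((|z|+a)/2) = sqrt((4.8374+4.2)/2) = sqrt(4.5187) = 2.1257
sqrt((|z|-a)/2) = sqrt((4.8374-4.2)/2) = sqrt(0.3187) = 0.5645

±(2.1257 + 0.5645i) i.e. 2.1257 + 0.5645i and -2.1257 - 0.5645i


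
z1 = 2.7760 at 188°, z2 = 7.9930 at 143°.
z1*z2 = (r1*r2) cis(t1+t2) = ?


r = 2.7760 * 7.9930 = 22.1886
theta = 188° + 143° = 331° = 331° (mod 360)

22.1886 cis(331°)


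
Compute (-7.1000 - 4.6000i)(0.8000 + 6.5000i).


Real = -7.1*0.8 - (-4.6)*6.5 = -5.68 - (-29.9) = 24.22
Imag = -7.1*6.5 + 0.8*(-4.6) = -46.15 - (3.68) = -49.83

24.2200 - 49.8300i


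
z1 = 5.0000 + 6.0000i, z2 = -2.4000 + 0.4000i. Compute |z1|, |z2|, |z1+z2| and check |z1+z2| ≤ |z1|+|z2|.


|z1| = sqrt(5^2 + 6^2) = sqrt(61) = 7.8102
|z2| = sqrt((-2.4)^2 + 0.4^2) = sqrt(5.92) = 2.4331
z1+z2 = 2.6000 + 6.4000i
|z1+z2| = sqrt(47.72) = 6.9080
|z1|+|z2| = 7.8102 + 2.4331 = 10.2433

|z1+z2| = 6.9080 ≤ |z1|+|z2| = 10.2433 (verified)


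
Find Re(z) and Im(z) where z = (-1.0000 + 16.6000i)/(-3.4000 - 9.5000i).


Multiply by conjugate: (-1.0000 + 16.6000i)(-3.4000 + 9.5000i) / ((-3.4)^2 + (-9.5)^2)
Numerator real = -1*(-3.4) + 16.6*(-9.5) = -154.3
Numerator imag = 16.6*(-3.4) - (-1)*(-9.5) = -65.94
Denominator = 101.81
Re(z) = -154.3/101.81 = -1.5156
Im(z) = -65.94/101.81 = -0.6477

Re(z) = -1.5156, Im(z) = -0.6477


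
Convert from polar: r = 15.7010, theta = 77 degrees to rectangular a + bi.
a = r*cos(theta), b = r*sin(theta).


a = 15.7010*cos(77°) = 15.7010*0.224951 = 3.5320
b = 15.7010*sin(77°) = 15.7010*0.97437 = 15.2986

3.5320 + 15.2986i


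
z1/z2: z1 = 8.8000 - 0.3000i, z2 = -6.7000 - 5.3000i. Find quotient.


Conjugate of z2 = -6.7000 + 5.3000i
Numerator: (8.8000 - 0.3000i)(-6.7000 + 5.3000i) = -57.3700 + 48.6500i
Denominator: (-6.7)^2 + (-5.3)^2 = 72.98
Result = (-57.3700 + 48.6500i)/72.98

-0.7861 + 0.6666i


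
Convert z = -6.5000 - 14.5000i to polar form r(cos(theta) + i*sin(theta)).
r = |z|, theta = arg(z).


r = sqrt(42.25+210.25) = sqrt(252.5) = 15.8902
theta = atan2(-14.5, -6.5) = -114.1455 degrees

r = 15.8902, theta = -114.1455 degrees


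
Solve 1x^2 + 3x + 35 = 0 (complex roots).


disc = 3^2 - 4*1*35 = 9 - 140 = -131
sqrt(|disc|) = sqrt(131) = 11.4455
Real part = -3/(2*1) = -1.5000
Imag part = 11.4455/(2*1) = 5.7228

-1.5000 ± 5.7228i


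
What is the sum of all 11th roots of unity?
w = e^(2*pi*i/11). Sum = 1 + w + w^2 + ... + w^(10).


The sum of all 11th roots of unity is 0.
Geometric series: (1 - w^11)/(1 - w) = (1-1)/(1-w) = 0 since w^11 = 1, w ≠ 1.
Alternatively: coefficient of z^10 in z^11 - 1 is 0.

0


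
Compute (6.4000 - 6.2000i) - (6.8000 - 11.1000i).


Real: 6.4 - 6.8 = -0.4
Imag: -6.2 + 11.1 = 4.9

-0.4000 + 4.9000i


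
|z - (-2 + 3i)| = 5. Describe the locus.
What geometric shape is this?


|z - z0| = r is a circle with center z0 and radius r.
Center = (-2, 3), radius = 5

Circle with center (-2, 3) and radius 5


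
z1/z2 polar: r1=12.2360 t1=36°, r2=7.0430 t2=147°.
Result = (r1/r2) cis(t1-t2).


r = 12.2360 / 7.0430 = 1.7373
theta = 36° - 147° = -111° = 249° (mod 360)

1.7373 cis(249°)


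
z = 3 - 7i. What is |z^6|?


|z| = sqrt(9+49) = sqrt(58) = 7.6158
|z^6| = |z|^6 = (sqrt(58))^6 = 58^3 = 195112

|z^6| = 195112


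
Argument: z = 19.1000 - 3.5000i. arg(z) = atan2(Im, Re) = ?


Re = 19.1, Im = -3.5
arg = atan2(-3.5, 19.1) = -10.3840 degrees

arg(z) = -10.3840 degrees


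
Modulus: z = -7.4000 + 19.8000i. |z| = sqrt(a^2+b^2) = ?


|z| = sqrt((-7.4)^2 + 19.8^2) = sqrt(54.76 + 392.04) = sqrt(446.8) = 21.1376

|z| = 21.1376


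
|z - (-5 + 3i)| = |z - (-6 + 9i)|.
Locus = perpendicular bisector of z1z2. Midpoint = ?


Equal distances means the locus is the perpendicular bisector of z1 and z2.
Midpoint = ((-5+(-6))/2, (3+9)/2) = (-5.5000, 6.0000)

Perpendicular bisector through (-5.5000, 6.0000)


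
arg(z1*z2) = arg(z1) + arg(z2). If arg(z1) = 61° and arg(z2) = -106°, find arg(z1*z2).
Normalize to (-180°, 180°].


arg(z1*z2) = 61° - 106° = -45°
Normalized to (-180°, 180°]: -45°

-45°


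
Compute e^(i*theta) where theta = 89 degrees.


cos(89°) = 0.0175
sin(89°) = 0.9998

e^(i*89°) = 0.0175 + 0.9998i


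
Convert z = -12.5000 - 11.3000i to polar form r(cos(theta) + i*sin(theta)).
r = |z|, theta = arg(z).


r = sqrt(156.25+127.69) = sqrt(283.94) = 16.8505
theta = atan2(-11.3, -12.5) = -137.8864 degrees

r = 16.8505, theta = -137.8864 degrees


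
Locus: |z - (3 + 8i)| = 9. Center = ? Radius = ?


|z - z0| = r is a circle with center z0 and radius r.
Center = (3, 8), radius = 9

Circle with center (3, 8) and radius 9


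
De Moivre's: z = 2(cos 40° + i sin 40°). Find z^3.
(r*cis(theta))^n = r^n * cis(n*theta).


r^3 = 2^3 = 8
n*theta = 3*40° = 120° = 120° (mod 360)
a = 8*cos(120°) = -4.0000
b = 8*sin(120°) = 6.9282

8 cis(120°) = -4.0000 + 6.9282i


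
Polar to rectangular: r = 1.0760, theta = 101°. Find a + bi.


a = 1.0760*cos(101°) = 1.0760*(-0.1908) = -0.2053
b = 1.0760*sin(101°) = 1.0760*0.9816 = 1.0562

-0.2053 + 1.0562i


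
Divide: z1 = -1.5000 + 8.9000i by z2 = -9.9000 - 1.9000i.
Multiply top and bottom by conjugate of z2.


Conjugate of z2 = -9.9000 + 1.9000i
Numerator: (-1.5000 + 8.9000i)(-9.9000 + 1.9000i) = -2.0600 - 90.9600i
Denominator: (-9.9)^2 + (-1.9)^2 = 101.62
Result = (-2.0600 - 90.9600i)/101.62

-0.0203 - 0.8951i


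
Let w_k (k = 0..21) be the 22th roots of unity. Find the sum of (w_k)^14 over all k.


The roots are w_k = w^k with w = e^(2*pi*i/22), and (w^k)^14 = (w^14)^k.
So S = 1 + u + u^2 + ... + u^(21) with u = w^14.
14 = 0*22 + 14, so 14 is not a multiple of 22: u = w^14 ≠ 1 (w is a primitive 22th root), while u^22 = (w^22)^14 = 1.
Geometric series: S = (1 - u^22)/(1 - u) = (1 - 1)/(1 - u) = 0

S = 0


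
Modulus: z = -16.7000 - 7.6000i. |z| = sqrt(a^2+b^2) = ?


|z| = sqrt((-16.7)^2 + (-7.6)^2) = sqrt(278.89 + 57.76) = sqrt(336.65) = 18.3480

|z| = 18.3480


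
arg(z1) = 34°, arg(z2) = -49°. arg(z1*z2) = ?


arg(z1*z2) = 34° - 49° = -15°
Normalized to (-180°, 180°]: -15°

-15°


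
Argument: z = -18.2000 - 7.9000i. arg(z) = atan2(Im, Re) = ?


Re = -18.2, Im = -7.9
arg = atan2(-7.9, -18.2) = -156.5360 degrees

arg(z) = -156.5360 degrees


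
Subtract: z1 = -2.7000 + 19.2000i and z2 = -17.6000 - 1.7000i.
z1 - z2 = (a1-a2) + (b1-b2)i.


Real: -2.7 + 17.6 = 14.9
Imag: 19.2 + 1.7 = 20.9

14.9000 + 20.9000i


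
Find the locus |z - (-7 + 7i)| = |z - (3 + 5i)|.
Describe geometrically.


Equal distances means the locus is the perpendicular bisector of z1 and z2.
Midpoint = ((-7+3)/2, (7+5)/2) = (-2.0000, 6.0000)

Perpendicular bisector through (-2.0000, 6.0000)


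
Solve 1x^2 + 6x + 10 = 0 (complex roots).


disc = 6^2 - 4*1*10 = 36 - 40 = -4
sqrt(|disc|) = sqrt(4) = 2.0000
Real part = -6/(2*1) = -3.0000
Imag part = 2.0000/(2*1) = 1.0000

-3.0000 ± 1.0000i


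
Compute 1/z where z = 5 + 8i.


|z|^2 = 25+64 = 89
1/z = (5 - 8i)/89

1/z = 0.0562 - 0.0899i


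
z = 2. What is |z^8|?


|z| = sqrt(4+0) = sqrt(4) = 2
|z^8| = |z|^8 = 2^8 = 256

|z^8| = 256


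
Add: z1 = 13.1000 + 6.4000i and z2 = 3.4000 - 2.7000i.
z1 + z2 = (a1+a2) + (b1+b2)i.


Real: 13.1 + 3.4 = 16.5
Imag: 6.4 - 2.7 = 3.7

16.5000 + 3.7000i


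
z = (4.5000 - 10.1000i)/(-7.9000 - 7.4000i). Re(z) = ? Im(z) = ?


Multiply by conjugate: (4.5000 - 10.1000i)(-7.9000 + 7.4000i) / ((-7.9)^2 + (-7.4)^2)
Numerator real = 4.5*(-7.9) - (10.1)*(-7.4) = 39.19
Numerator imag = -10.1*(-7.9) - 4.5*(-7.4) = 113.09
Denominator = 117.17
Re(z) = 39.19/117.17 = 0.3345
Im(z) = 113.09/117.17 = 0.9652

Re(z) = 0.3345, Im(z) = 0.9652


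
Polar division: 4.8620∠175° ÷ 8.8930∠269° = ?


r = 4.8620 / 8.8930 = 0.5467
theta = 175° - 269° = -94° = 266° (mod 360)

0.5467 cis(266°)


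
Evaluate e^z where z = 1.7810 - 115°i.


e^1.7810 = 5.9358
cos(-115°) = -0.42262
sin(-115°) = -0.90631
Real = 5.9358*(-0.42262) = -2.5086
Imag = 5.9358*(-0.90631) = -5.3797

-2.5086 - 5.3797i


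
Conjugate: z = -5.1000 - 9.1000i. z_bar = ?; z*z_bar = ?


z_bar = -5.1000 + 9.1000i
z*z_bar = (-5.1)^2 + (-9.1)^2 = 26.01 + 82.81 = 108.82

z_bar = -5.1000 + 9.1000i, z*z_bar = 108.82


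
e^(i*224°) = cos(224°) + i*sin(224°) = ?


cos(224°) = -0.7193
sin(224°) = -0.6947

e^(i*224°) = -0.7193 - 0.6947i


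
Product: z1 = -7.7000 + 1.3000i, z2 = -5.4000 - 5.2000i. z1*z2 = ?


Real = -7.7*(-5.4) - 1.3*(-5.2) = 41.58 - (-6.76) = 48.34
Imag = -7.7*(-5.2) - (5.4)*1.3 = 40.04 - (7.02) = 33.02

48.3400 + 33.0200i


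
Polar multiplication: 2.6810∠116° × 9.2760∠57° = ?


r = 2.6810 * 9.2760 = 24.8690
theta = 116° + 57° = 173° = 173° (mod 360)

24.8690 cis(173°)


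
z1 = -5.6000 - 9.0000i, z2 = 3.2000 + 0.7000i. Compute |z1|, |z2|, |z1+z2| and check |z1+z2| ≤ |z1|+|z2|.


|z1| = sqrt((-5.6)^2 + (-9)^2) = sqrt(112.36) = 10.6000
|z2| = sqrt(3.2^2 + 0.7^2) = sqrt(10.73) = 3.2757
z1+z2 = -2.4000 - 8.3000i
|z1+z2| = sqrt(74.65) = 8.6400
|z1|+|z2| = 10.6000 + 3.2757 = 13.8757

|z1+z2| = 8.6400 ≤ |z1|+|z2| = 13.8757 (verified)


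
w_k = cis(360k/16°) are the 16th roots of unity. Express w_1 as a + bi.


Angle = 360*1/16 = 22.5°
a = cos(22.5°) = 0.9239
b = sin(22.5°) = 0.3827

0.9239 + 0.3827i


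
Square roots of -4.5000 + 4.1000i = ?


|z| = sqrt(20.25+16.81) = 6.0877
sqrt((|z|+a)/2) = sqrt((6.0877+(-4.5))/2) = sqrt(0.7938) = 0.8910
sqrt((|z|-a)/2) = sqrt((6.0877-(-4.5))/2) = sqrt(5.2938) = 2.3008

±(0.8910 + 2.3008i) i.e. 0.8910 + 2.3008i and -0.8910 - 2.3008i


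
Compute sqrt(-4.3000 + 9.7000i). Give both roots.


|z| = sqrt(18.49+94.09) = 10.6104
sqrt((|z|+a)/2) = sqrt((10.6104+(-4.3))/2) = sqrt(3.1552) = 1.7763
sqrt((|z|-a)/2) = sqrt((10.6104-(-4.3))/2) = sqrt(7.4552) = 2.7304

±(1.7763 + 2.7304i) i.e. 1.7763 + 2.7304i and -1.7763 - 2.7304i


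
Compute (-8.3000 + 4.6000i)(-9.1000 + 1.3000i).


Real = -8.3*(-9.1) - 4.6*1.3 = 75.53 - 5.98 = 69.55
Imag = -8.3*1.3 - (9.1)*4.6 = -10.79 - (41.86) = -52.65

69.5500 - 52.6500i


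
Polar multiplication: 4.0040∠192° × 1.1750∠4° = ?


r = 4.0040 * 1.1750 = 4.7047
theta = 192° + 4° = 196° = 196° (mod 360)

4.7047 cis(196°)


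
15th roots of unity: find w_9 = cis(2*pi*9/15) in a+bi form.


Angle = 360*9/15 = 216°
a = cos(216°) = -0.8090
b = sin(216°) = -0.5878

-0.8090 - 0.5878i
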